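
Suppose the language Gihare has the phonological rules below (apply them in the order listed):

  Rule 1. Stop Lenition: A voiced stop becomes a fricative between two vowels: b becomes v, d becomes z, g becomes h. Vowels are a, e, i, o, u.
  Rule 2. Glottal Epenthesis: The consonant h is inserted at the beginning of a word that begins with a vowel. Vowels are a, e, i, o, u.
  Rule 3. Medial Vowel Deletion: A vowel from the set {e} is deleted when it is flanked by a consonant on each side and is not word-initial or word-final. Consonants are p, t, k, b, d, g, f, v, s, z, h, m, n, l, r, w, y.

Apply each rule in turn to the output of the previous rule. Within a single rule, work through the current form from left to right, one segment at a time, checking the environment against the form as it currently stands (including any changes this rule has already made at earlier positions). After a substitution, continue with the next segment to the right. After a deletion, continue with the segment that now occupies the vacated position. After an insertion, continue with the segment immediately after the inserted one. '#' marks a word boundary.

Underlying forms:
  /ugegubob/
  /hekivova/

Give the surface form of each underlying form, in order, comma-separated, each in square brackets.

/ugegubob/:
  Rule 1 Stop Lenition: [ugegubob] → [uhehuvob]
  Rule 2 Glottal Epenthesis: [uhehuvob] → [huhehuvob]
  Rule 3 Medial Vowel Deletion: [huhehuvob] → [huhhuvob]
/hekivova/:
  Rule 1 Stop Lenition: no change — [hekivova]
  Rule 2 Glottal Epenthesis: no change — [hekivova]
  Rule 3 Medial Vowel Deletion: [hekivova] → [hkivova]

[huhhuvob], [hkivova]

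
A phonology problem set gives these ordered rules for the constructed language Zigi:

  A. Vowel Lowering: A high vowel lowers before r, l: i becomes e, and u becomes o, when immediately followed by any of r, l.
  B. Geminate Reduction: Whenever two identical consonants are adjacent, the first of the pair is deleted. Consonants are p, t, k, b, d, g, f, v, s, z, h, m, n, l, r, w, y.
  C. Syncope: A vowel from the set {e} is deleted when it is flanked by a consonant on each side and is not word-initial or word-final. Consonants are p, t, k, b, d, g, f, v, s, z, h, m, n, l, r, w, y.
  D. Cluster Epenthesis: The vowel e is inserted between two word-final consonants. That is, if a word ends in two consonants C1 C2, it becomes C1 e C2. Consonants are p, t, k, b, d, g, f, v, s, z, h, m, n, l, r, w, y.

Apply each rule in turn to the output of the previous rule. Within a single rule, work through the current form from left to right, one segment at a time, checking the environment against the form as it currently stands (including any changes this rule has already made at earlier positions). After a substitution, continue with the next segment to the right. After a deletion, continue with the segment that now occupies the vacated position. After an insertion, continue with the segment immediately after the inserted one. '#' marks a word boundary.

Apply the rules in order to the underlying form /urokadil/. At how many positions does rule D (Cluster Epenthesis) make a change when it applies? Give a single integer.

1

A Vowel Lowering: [urokadil] → [orokadel]
B Geminate Reduction: no change — [orokadel]
C Syncope: [orokadel] → [orokadl]
D Cluster Epenthesis: [orokadl] → [orokadel]
Rule D changed 1 position(s).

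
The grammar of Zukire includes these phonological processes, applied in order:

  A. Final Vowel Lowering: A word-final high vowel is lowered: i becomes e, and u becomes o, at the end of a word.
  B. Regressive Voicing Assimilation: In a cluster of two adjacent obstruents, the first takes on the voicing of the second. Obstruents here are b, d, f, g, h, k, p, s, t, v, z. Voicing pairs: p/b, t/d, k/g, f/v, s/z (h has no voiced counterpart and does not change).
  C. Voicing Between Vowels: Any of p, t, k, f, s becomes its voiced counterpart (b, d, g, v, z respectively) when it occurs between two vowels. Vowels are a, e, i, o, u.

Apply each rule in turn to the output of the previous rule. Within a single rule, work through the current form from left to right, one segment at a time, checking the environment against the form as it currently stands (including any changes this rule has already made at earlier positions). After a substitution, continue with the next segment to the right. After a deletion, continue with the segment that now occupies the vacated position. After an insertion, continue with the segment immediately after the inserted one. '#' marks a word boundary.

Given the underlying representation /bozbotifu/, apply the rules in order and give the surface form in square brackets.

[bozbodivo]

A Final Vowel Lowering: [bozbotifu] → [bozbotifo]
B Regressive Voicing Assimilation: no change — [bozbotifo]
C Voicing Between Vowels: [bozbotifo] → [bozbodivo]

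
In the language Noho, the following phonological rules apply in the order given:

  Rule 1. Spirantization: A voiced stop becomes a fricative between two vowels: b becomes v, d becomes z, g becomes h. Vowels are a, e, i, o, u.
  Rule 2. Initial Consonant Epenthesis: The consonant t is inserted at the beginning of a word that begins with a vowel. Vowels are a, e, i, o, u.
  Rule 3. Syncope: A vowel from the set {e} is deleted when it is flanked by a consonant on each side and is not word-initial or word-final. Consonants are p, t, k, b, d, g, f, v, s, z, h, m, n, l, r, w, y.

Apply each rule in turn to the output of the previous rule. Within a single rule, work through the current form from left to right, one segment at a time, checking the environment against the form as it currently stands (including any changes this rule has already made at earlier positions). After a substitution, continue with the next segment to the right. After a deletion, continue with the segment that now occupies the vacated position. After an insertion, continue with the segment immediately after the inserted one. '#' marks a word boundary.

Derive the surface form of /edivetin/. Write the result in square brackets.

[tzivtin]

Rule 1 Spirantization: [edivetin] → [ezivetin]
Rule 2 Initial Consonant Epenthesis: [ezivetin] → [tezivetin]
Rule 3 Syncope: [tezivetin] → [tzivtin]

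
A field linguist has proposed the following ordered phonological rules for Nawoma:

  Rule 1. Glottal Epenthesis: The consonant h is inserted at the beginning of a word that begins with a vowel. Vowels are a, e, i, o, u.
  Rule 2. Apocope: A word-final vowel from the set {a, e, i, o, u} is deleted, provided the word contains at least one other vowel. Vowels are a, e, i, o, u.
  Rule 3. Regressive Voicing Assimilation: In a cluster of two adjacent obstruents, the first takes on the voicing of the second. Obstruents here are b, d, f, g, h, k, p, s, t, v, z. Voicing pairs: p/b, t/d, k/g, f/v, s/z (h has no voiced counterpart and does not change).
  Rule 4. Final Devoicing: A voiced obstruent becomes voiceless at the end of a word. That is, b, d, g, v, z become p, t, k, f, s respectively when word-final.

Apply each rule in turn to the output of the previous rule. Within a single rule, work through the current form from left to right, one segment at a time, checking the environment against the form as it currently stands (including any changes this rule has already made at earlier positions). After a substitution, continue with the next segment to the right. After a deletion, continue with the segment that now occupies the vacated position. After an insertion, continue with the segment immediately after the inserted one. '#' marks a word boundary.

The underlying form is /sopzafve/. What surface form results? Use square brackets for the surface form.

[sobzavf]

Rule 1 Glottal Epenthesis: no change — [sopzafve]
Rule 2 Apocope: [sopzafve] → [sopzafv]
Rule 3 Regressive Voicing Assimilation: [sopzafv] → [sobzavv]
Rule 4 Final Devoicing: [sobzavv] → [sobzavf]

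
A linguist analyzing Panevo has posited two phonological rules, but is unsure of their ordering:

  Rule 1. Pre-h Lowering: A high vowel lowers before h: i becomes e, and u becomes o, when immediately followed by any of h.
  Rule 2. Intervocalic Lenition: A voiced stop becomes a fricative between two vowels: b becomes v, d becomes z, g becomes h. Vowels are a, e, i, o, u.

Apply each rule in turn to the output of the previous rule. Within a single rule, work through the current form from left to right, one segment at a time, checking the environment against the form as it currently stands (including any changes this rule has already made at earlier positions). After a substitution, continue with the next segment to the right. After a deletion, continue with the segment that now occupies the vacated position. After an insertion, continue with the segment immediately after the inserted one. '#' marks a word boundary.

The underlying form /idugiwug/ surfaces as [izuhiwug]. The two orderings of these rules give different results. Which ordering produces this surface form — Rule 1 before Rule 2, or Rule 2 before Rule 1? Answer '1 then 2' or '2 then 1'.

Order 1 then 2:
  1 Pre-h Lowering: no change — [idugiwug]
  2 Intervocalic Lenition: [idugiwug] → [izuhiwug]
  result: [izuhiwug]
Order 2 then 1:
  2 Intervocalic Lenition: [idugiwug] → [izuhiwug]
  1 Pre-h Lowering: [izuhiwug] → [izohiwug]
  result: [izohiwug]

1 then 2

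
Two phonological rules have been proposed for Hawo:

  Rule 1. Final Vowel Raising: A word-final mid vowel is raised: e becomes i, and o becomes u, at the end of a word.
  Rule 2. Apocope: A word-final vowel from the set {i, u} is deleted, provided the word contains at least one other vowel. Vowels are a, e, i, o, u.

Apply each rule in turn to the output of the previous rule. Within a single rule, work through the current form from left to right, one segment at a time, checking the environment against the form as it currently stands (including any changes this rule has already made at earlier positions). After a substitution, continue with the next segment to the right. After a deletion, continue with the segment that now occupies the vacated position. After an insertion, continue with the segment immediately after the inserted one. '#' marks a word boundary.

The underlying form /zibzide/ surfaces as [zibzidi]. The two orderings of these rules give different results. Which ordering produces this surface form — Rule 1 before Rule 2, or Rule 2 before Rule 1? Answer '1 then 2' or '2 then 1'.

Order 1 then 2:
  1 Final Vowel Raising: [zibzide] → [zibzidi]
  2 Apocope: [zibzidi] → [zibzid]
  result: [zibzid]
Order 2 then 1:
  2 Apocope: no change — [zibzide]
  1 Final Vowel Raising: [zibzide] → [zibzidi]
  result: [zibzidi]

2 then 1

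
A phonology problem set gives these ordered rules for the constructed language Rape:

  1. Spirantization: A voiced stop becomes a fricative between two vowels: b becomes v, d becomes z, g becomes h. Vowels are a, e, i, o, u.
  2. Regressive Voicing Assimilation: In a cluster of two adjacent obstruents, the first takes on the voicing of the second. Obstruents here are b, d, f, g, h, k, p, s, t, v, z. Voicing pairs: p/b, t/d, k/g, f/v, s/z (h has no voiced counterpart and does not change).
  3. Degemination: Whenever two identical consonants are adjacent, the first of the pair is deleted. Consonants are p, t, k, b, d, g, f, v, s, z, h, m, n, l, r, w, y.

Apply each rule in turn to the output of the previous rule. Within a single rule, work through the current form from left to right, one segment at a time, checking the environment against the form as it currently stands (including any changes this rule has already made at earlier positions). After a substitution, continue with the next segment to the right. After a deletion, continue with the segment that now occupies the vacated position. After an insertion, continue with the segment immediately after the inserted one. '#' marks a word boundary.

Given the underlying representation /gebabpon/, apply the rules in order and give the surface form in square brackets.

1 Spirantization: [gebabpon] → [gevabpon]
2 Regressive Voicing Assimilation: [gevabpon] → [gevappon]
3 Degemination: [gevappon] → [gevapon]

[gevapon]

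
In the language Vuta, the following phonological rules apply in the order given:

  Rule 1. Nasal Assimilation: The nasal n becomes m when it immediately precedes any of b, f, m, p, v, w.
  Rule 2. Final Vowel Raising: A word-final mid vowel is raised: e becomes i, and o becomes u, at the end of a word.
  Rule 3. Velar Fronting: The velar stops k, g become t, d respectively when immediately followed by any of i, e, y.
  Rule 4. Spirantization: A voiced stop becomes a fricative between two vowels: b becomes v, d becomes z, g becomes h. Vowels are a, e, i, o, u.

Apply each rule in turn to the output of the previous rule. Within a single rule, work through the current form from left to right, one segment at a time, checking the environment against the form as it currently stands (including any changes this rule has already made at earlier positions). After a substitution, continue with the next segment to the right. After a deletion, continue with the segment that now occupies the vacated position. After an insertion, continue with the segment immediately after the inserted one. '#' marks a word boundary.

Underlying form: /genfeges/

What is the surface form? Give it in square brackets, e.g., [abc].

Rule 1 Nasal Assimilation: [genfeges] → [gemfeges]
Rule 2 Final Vowel Raising: no change — [gemfeges]
Rule 3 Velar Fronting: [gemfeges] → [demfedes]
Rule 4 Spirantization: [demfedes] → [demfezes]

[demfezes]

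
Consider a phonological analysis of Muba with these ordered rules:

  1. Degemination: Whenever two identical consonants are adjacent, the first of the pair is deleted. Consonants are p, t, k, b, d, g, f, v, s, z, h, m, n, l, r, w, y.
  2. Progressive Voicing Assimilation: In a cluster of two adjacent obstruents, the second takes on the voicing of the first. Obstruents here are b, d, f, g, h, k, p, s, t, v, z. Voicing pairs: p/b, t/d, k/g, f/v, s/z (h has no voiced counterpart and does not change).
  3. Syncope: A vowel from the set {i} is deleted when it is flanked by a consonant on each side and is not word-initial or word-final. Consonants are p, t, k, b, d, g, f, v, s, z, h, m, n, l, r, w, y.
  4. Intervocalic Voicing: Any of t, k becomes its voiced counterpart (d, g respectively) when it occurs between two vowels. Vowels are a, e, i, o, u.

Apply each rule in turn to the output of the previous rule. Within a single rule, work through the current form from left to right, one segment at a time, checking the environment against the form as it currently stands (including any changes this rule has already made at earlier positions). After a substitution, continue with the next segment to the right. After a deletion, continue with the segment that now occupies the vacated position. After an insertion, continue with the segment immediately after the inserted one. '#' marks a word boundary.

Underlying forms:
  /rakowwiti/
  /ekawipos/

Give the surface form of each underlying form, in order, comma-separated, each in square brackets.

/rakowwiti/:
  1 Degemination: [rakowwiti] → [rakowiti]
  2 Progressive Voicing Assimilation: no change — [rakowiti]
  3 Syncope: [rakowiti] → [rakowti]
  4 Intervocalic Voicing: [rakowti] → [ragowti]
/ekawipos/:
  1 Degemination: no change — [ekawipos]
  2 Progressive Voicing Assimilation: no change — [ekawipos]
  3 Syncope: [ekawipos] → [ekawpos]
  4 Intervocalic Voicing: [ekawpos] → [egawpos]

[ragowti], [egawpos]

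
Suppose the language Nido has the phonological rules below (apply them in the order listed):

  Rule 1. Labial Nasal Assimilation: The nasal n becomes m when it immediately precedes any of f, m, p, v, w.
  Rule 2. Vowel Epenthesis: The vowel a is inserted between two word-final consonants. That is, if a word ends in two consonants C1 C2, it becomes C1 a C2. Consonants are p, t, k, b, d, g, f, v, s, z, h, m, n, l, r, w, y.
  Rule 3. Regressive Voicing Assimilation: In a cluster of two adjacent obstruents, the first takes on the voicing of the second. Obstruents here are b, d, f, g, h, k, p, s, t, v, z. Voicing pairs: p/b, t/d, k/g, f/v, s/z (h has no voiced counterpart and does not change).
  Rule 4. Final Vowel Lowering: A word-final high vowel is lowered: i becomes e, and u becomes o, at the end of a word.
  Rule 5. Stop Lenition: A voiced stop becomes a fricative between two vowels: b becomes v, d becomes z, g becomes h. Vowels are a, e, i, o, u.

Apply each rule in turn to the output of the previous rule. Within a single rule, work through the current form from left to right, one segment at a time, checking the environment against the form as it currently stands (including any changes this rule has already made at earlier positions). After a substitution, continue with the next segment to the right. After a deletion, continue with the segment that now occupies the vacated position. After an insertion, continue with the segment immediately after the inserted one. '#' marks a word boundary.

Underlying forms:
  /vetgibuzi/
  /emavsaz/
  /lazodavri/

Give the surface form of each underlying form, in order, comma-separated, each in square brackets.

[vedgivuze], [emafsaz], [lazozavre]

/vetgibuzi/:
  Rule 1 Labial Nasal Assimilation: no change — [vetgibuzi]
  Rule 2 Vowel Epenthesis: no change — [vetgibuzi]
  Rule 3 Regressive Voicing Assimilation: [vetgibuzi] → [vedgibuzi]
  Rule 4 Final Vowel Lowering: [vedgibuzi] → [vedgibuze]
  Rule 5 Stop Lenition: [vedgibuze] → [vedgivuze]
/emavsaz/:
  Rule 1 Labial Nasal Assimilation: no change — [emavsaz]
  Rule 2 Vowel Epenthesis: no change — [emavsaz]
  Rule 3 Regressive Voicing Assimilation: [emavsaz] → [emafsaz]
  Rule 4 Final Vowel Lowering: no change — [emafsaz]
  Rule 5 Stop Lenition: no change — [emafsaz]
/lazodavri/:
  Rule 1 Labial Nasal Assimilation: no change — [lazodavri]
  Rule 2 Vowel Epenthesis: no change — [lazodavri]
  Rule 3 Regressive Voicing Assimilation: no change — [lazodavri]
  Rule 4 Final Vowel Lowering: [lazodavri] → [lazodavre]
  Rule 5 Stop Lenition: [lazodavre] → [lazozavre]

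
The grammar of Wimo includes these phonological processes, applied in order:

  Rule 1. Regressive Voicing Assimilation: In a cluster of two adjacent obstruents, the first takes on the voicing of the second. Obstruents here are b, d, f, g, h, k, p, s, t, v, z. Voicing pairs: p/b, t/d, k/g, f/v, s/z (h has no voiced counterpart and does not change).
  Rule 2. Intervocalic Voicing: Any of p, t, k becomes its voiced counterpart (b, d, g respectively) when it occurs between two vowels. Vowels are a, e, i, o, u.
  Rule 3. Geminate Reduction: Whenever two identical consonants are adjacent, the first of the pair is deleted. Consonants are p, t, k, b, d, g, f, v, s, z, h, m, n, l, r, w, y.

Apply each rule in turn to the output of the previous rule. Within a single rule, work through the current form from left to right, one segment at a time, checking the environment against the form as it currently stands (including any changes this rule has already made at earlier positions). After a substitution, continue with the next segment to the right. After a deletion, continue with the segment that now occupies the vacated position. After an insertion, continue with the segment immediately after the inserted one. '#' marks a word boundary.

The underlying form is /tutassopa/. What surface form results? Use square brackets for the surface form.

Rule 1 Regressive Voicing Assimilation: no change — [tutassopa]
Rule 2 Intervocalic Voicing: [tutassopa] → [tudassoba]
Rule 3 Geminate Reduction: [tudassoba] → [tudasoba]

[tudasoba]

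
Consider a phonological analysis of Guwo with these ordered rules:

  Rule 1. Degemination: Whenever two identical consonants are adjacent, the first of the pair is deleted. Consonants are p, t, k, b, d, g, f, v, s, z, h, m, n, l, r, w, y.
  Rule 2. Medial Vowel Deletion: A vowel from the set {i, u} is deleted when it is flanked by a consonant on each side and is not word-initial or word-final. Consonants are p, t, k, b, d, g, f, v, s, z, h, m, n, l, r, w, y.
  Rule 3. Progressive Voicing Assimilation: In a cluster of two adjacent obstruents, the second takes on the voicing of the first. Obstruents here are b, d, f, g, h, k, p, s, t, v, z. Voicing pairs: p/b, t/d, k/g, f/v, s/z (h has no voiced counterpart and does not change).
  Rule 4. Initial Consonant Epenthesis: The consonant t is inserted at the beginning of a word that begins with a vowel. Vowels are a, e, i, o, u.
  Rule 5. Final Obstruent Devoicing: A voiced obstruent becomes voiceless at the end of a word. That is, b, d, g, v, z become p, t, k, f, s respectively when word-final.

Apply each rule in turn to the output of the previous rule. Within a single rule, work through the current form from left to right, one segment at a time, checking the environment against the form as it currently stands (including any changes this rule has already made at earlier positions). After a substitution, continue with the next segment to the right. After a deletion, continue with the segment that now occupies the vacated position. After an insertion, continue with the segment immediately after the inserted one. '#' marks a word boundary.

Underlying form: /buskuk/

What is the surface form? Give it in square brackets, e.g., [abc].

Rule 1 Degemination: no change — [buskuk]
Rule 2 Medial Vowel Deletion: [buskuk] → [bskk]
Rule 3 Progressive Voicing Assimilation: [bskk] → [bzgg]
Rule 4 Initial Consonant Epenthesis: no change — [bzgg]
Rule 5 Final Obstruent Devoicing: [bzgg] → [bzgk]

[bzgk]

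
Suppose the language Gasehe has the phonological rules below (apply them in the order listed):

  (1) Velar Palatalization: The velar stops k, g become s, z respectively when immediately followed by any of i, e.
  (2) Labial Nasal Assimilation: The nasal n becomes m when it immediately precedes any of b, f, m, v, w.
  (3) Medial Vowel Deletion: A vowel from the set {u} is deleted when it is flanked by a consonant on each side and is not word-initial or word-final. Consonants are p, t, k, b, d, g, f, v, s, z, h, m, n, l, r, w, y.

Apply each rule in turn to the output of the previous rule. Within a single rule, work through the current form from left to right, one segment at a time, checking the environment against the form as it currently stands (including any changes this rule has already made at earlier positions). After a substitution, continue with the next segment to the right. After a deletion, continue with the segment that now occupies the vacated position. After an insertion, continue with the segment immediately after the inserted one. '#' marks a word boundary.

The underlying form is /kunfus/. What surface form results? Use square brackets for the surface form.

(1) Velar Palatalization: no change — [kunfus]
(2) Labial Nasal Assimilation: [kunfus] → [kumfus]
(3) Medial Vowel Deletion: [kumfus] → [kmfs]

[kmfs]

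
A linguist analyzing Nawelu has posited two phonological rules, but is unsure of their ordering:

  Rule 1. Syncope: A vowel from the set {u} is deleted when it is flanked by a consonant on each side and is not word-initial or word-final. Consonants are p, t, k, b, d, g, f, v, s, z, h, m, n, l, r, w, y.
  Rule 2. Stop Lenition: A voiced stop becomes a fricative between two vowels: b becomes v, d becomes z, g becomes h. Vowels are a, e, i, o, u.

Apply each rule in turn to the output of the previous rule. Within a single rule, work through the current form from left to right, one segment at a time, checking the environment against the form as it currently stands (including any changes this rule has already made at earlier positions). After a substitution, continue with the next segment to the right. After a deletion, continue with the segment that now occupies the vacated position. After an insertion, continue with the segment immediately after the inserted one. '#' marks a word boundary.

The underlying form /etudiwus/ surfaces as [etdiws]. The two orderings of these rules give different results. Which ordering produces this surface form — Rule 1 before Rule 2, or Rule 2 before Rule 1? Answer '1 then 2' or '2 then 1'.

Order 1 then 2:
  1 Syncope: [etudiwus] → [etdiws]
  2 Stop Lenition: no change — [etdiws]
  result: [etdiws]
Order 2 then 1:
  2 Stop Lenition: [etudiwus] → [etuziwus]
  1 Syncope: [etuziwus] → [etziws]
  result: [etziws]

1 then 2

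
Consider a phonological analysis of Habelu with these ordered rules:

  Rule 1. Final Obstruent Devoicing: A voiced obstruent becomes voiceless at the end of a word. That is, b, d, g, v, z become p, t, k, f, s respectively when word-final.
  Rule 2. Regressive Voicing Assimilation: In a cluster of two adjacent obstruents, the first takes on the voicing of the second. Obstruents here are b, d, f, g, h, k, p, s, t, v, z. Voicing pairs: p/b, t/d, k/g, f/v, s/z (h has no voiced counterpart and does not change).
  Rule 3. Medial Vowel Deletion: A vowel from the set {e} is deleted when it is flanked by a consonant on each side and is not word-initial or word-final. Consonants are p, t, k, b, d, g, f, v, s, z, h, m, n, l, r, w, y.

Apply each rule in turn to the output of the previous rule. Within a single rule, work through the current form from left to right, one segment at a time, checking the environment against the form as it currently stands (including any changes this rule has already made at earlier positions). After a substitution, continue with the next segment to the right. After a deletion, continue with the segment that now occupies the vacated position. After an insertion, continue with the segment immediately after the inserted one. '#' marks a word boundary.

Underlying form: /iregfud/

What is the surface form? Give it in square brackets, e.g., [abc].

Rule 1 Final Obstruent Devoicing: [iregfud] → [iregfut]
Rule 2 Regressive Voicing Assimilation: [iregfut] → [irekfut]
Rule 3 Medial Vowel Deletion: [irekfut] → [irkfut]

[irkfut]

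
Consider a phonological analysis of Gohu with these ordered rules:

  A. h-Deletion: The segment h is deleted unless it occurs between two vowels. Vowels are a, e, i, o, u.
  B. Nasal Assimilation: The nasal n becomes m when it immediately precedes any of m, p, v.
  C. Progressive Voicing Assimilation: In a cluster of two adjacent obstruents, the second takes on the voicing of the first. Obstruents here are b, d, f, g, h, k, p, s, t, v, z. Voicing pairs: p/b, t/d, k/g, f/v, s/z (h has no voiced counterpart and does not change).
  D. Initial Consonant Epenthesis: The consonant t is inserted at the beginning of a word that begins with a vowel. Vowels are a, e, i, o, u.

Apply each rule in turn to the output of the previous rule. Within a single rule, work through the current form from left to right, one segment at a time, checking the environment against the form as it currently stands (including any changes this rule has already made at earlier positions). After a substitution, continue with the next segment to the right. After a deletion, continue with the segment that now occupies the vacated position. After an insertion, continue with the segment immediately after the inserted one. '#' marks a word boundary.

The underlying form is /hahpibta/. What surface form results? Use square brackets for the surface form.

[tapibda]

A h-Deletion: [hahpibta] → [apibta]
B Nasal Assimilation: no change — [apibta]
C Progressive Voicing Assimilation: [apibta] → [apibda]
D Initial Consonant Epenthesis: [apibda] → [tapibda]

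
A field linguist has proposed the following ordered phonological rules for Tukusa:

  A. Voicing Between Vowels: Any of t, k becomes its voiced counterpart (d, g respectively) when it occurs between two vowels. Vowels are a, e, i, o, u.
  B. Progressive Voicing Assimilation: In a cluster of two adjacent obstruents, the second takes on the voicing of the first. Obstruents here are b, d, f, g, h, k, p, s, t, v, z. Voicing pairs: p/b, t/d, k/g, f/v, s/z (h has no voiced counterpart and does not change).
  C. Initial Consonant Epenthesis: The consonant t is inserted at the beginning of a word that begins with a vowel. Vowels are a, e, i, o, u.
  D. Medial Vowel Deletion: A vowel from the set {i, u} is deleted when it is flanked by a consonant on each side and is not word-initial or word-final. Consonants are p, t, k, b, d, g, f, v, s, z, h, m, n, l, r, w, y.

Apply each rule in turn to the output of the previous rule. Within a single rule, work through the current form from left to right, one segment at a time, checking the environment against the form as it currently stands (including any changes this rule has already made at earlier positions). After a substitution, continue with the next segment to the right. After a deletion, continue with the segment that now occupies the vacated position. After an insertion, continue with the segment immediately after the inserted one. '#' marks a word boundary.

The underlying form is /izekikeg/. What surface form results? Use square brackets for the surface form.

A Voicing Between Vowels: [izekikeg] → [izegigeg]
B Progressive Voicing Assimilation: no change — [izegigeg]
C Initial Consonant Epenthesis: [izegigeg] → [tizegigeg]
D Medial Vowel Deletion: [tizegigeg] → [tzeggeg]

[tzeggeg]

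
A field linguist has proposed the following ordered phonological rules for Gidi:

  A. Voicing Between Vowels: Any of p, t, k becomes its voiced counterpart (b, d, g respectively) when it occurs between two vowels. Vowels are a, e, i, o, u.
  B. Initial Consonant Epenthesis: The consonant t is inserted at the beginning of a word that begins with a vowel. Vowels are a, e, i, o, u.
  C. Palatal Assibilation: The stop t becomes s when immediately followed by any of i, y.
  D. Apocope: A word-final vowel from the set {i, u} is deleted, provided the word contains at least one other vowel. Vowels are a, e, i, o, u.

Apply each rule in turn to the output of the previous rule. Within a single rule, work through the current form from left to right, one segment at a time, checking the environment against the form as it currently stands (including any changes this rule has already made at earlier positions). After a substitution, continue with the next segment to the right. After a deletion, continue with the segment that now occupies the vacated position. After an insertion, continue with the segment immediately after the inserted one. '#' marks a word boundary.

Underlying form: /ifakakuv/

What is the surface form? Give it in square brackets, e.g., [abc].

A Voicing Between Vowels: [ifakakuv] → [ifagaguv]
B Initial Consonant Epenthesis: [ifagaguv] → [tifagaguv]
C Palatal Assibilation: [tifagaguv] → [sifagaguv]
D Apocope: no change — [sifagaguv]

[sifagaguv]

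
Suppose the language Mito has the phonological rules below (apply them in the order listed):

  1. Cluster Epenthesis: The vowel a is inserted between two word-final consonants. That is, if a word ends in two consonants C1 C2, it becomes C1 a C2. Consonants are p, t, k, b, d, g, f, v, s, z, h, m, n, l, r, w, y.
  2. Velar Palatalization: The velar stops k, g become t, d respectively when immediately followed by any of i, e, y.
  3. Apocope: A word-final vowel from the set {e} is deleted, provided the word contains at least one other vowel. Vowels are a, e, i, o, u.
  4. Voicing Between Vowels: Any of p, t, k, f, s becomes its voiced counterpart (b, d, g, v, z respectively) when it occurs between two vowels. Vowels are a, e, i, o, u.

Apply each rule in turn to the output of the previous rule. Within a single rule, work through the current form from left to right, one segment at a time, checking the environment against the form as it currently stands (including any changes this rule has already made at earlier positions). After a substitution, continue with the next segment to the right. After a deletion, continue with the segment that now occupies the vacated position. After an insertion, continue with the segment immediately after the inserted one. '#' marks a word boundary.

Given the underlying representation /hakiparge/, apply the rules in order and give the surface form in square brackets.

1 Cluster Epenthesis: no change — [hakiparge]
2 Velar Palatalization: [hakiparge] → [hatiparde]
3 Apocope: [hatiparde] → [hatipard]
4 Voicing Between Vowels: [hatipard] → [hadibard]

[hadibard]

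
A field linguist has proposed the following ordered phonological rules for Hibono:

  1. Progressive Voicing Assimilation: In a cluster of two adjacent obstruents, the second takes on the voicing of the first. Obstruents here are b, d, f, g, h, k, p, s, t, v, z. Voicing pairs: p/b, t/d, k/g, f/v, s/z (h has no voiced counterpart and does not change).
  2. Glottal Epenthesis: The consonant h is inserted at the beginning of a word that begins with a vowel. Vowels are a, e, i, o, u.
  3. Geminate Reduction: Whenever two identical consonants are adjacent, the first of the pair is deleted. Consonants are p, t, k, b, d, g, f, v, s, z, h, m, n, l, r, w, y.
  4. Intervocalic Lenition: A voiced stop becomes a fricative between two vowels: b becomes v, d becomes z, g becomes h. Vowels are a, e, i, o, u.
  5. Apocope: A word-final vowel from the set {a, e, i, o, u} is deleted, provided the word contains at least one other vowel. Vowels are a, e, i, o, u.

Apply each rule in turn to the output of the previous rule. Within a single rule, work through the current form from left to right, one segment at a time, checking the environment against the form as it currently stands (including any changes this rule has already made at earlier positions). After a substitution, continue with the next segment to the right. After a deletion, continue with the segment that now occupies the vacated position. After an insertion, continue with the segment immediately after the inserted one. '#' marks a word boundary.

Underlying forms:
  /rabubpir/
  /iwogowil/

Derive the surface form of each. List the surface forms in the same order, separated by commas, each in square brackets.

[ravuvir], [hiwohowil]

/rabubpir/:
  1 Progressive Voicing Assimilation: [rabubpir] → [rabubbir]
  2 Glottal Epenthesis: no change — [rabubbir]
  3 Geminate Reduction: [rabubbir] → [rabubir]
  4 Intervocalic Lenition: [rabubir] → [ravuvir]
  5 Apocope: no change — [ravuvir]
/iwogowil/:
  1 Progressive Voicing Assimilation: no change — [iwogowil]
  2 Glottal Epenthesis: [iwogowil] → [hiwogowil]
  3 Geminate Reduction: no change — [hiwogowil]
  4 Intervocalic Lenition: [hiwogowil] → [hiwohowil]
  5 Apocope: no change — [hiwohowil]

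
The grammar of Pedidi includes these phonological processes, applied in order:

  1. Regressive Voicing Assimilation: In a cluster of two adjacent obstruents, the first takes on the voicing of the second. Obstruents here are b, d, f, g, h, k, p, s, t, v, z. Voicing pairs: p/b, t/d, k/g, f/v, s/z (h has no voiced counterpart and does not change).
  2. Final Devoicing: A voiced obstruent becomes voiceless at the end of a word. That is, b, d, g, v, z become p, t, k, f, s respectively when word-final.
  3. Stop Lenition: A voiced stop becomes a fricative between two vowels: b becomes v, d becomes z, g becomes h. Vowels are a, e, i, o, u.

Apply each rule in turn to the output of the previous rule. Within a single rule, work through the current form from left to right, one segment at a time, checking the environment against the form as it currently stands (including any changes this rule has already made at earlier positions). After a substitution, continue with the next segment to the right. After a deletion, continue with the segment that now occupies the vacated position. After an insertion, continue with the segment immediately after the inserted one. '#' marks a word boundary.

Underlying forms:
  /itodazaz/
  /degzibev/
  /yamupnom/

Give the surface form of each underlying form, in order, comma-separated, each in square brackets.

[itozazas], [degzivef], [yamupnom]

/itodazaz/:
  1 Regressive Voicing Assimilation: no change — [itodazaz]
  2 Final Devoicing: [itodazaz] → [itodazas]
  3 Stop Lenition: [itodazas] → [itozazas]
/degzibev/:
  1 Regressive Voicing Assimilation: no change — [degzibev]
  2 Final Devoicing: [degzibev] → [degzibef]
  3 Stop Lenition: [degzibef] → [degzivef]
/yamupnom/:
  1 Regressive Voicing Assimilation: no change — [yamupnom]
  2 Final Devoicing: no change — [yamupnom]
  3 Stop Lenition: no change — [yamupnom]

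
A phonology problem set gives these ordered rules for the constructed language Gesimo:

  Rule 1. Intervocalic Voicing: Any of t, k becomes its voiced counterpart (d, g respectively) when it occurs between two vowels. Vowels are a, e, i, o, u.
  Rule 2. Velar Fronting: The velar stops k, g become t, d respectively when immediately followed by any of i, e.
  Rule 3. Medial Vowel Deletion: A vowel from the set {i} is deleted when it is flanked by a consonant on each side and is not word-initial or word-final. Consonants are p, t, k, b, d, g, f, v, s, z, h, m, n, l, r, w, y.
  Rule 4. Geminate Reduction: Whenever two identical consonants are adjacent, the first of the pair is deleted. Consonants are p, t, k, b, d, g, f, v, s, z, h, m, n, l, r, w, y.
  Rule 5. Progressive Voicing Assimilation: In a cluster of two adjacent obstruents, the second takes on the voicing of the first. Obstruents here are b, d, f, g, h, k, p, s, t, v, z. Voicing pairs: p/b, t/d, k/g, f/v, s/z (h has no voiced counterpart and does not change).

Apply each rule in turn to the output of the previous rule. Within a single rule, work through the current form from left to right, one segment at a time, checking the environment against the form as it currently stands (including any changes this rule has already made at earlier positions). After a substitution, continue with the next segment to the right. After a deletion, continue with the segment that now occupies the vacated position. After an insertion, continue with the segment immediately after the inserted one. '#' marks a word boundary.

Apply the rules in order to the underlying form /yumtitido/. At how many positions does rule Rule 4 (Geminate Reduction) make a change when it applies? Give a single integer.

Rule 1 Intervocalic Voicing: [yumtitido] → [yumtidido]
Rule 2 Velar Fronting: no change — [yumtidido]
Rule 3 Medial Vowel Deletion: [yumtidido] → [yumtddo]
Rule 4 Geminate Reduction: [yumtddo] → [yumtdo]
Rule 5 Progressive Voicing Assimilation: [yumtdo] → [yumtto]
Rule Rule 4 changed 1 position(s).

1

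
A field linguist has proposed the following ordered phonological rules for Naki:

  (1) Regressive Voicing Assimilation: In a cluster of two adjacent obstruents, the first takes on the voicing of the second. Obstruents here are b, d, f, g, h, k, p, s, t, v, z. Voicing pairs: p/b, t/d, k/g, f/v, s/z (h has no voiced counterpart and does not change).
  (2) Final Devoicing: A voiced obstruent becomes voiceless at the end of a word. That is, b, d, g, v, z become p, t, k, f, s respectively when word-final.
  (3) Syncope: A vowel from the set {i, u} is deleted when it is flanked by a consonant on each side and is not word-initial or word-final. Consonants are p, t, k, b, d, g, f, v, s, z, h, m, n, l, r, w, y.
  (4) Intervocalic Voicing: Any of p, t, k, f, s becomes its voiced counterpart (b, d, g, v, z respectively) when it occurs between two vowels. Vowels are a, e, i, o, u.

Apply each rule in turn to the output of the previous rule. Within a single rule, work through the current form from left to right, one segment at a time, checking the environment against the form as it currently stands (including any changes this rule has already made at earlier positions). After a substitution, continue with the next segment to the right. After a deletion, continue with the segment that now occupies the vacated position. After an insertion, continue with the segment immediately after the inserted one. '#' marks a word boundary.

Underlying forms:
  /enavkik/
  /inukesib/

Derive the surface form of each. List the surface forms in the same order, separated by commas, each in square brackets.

/enavkik/:
  (1) Regressive Voicing Assimilation: [enavkik] → [enafkik]
  (2) Final Devoicing: no change — [enafkik]
  (3) Syncope: [enafkik] → [enafkk]
  (4) Intervocalic Voicing: no change — [enafkk]
/inukesib/:
  (1) Regressive Voicing Assimilation: no change — [inukesib]
  (2) Final Devoicing: [inukesib] → [inukesip]
  (3) Syncope: [inukesip] → [inkesp]
  (4) Intervocalic Voicing: no change — [inkesp]

[enafkk], [inkesp]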